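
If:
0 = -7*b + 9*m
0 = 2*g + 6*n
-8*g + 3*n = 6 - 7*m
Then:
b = 54/49 - 243*n/49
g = -3*n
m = 6/7 - 27*n/7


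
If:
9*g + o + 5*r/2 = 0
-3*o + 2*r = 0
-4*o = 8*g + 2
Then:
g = -19/4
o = 9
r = 27/2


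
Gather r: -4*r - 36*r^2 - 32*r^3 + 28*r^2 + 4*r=-32*r^3 - 8*r^2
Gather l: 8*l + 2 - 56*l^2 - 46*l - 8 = -56*l^2 - 38*l - 6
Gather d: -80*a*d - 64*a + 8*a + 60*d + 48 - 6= -56*a + d*(60 - 80*a) + 42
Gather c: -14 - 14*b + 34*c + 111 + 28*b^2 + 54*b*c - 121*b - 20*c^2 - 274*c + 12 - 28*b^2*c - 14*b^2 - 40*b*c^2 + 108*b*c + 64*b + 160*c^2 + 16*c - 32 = 14*b^2 - 71*b + c^2*(140 - 40*b) + c*(-28*b^2 + 162*b - 224) + 77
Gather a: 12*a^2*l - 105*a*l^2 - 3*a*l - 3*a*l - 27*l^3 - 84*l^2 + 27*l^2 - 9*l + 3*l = 12*a^2*l + a*(-105*l^2 - 6*l) - 27*l^3 - 57*l^2 - 6*l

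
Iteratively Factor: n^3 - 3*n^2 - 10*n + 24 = (n + 3)*(n^2 - 6*n + 8) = (n - 4)*(n + 3)*(n - 2)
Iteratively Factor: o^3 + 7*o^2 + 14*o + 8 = (o + 1)*(o^2 + 6*o + 8) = (o + 1)*(o + 4)*(o + 2)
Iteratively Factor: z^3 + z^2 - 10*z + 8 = (z + 4)*(z^2 - 3*z + 2) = (z - 2)*(z + 4)*(z - 1)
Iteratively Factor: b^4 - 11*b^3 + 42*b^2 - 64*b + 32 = (b - 4)*(b^3 - 7*b^2 + 14*b - 8) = (b - 4)^2*(b^2 - 3*b + 2) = (b - 4)^2*(b - 1)*(b - 2)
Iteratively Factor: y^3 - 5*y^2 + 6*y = (y - 2)*(y^2 - 3*y) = y*(y - 2)*(y - 3)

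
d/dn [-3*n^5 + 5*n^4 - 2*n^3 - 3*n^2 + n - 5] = -15*n^4 + 20*n^3 - 6*n^2 - 6*n + 1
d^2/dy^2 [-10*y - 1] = 0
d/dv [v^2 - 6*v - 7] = 2*v - 6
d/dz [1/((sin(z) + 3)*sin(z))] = -(2*sin(z) + 3)*cos(z)/((sin(z) + 3)^2*sin(z)^2)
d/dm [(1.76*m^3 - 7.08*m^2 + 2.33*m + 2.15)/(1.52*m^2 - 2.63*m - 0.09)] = (2.6752*m^4 - 9.2576*m^3 + 14.6036*m^2 - 5.2616*m + 5.4448)/(2.3104*m^4 - 7.9952*m^3 + 6.6433*m^2 + 0.4734*m + 0.0081)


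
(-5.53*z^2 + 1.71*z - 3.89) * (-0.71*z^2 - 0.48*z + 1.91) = 3.9263*z^4 + 1.4403*z^3 - 8.6212*z^2 + 5.1333*z - 7.4299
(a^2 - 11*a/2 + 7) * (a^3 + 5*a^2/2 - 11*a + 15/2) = a^5 - 3*a^4 - 71*a^3/4 + 171*a^2/2 - 473*a/4 + 105/2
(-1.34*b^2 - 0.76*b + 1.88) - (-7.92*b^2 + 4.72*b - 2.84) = 6.58*b^2 - 5.48*b + 4.72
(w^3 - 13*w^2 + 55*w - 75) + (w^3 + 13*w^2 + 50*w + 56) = 2*w^3 + 105*w - 19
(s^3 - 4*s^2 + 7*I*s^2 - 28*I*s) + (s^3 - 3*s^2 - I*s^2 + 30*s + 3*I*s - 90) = 2*s^3 - 7*s^2 + 6*I*s^2 + 30*s - 25*I*s - 90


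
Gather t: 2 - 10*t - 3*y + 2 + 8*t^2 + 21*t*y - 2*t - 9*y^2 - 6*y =8*t^2 + t*(21*y - 12) - 9*y^2 - 9*y + 4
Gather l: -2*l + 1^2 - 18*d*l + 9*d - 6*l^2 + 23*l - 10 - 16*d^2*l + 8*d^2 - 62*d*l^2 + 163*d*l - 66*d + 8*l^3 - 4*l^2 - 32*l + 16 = 8*d^2 - 57*d + 8*l^3 + l^2*(-62*d - 10) + l*(-16*d^2 + 145*d - 11) + 7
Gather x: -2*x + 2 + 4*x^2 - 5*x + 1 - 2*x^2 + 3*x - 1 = 2*x^2 - 4*x + 2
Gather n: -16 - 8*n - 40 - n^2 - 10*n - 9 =-n^2 - 18*n - 65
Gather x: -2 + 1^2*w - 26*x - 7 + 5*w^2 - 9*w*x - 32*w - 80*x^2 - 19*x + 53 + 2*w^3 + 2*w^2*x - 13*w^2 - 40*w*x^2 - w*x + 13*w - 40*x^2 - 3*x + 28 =2*w^3 - 8*w^2 - 18*w + x^2*(-40*w - 120) + x*(2*w^2 - 10*w - 48) + 72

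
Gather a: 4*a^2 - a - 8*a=4*a^2 - 9*a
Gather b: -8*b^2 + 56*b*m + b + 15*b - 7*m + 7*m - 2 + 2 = -8*b^2 + b*(56*m + 16)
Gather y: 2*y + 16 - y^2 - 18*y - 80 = -y^2 - 16*y - 64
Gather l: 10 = 10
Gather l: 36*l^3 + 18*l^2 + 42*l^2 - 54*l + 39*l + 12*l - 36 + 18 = 36*l^3 + 60*l^2 - 3*l - 18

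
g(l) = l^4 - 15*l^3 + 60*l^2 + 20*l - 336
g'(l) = 4*l^3 - 45*l^2 + 120*l + 20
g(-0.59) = -323.71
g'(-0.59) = -67.29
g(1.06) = -263.99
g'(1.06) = 101.40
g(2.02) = -157.76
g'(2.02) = 111.75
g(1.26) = -243.03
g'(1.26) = 107.76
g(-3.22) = 830.00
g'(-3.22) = -966.52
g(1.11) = -258.87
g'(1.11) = 103.23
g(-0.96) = -285.78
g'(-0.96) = -140.21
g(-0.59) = -323.71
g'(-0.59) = -67.29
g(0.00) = -336.00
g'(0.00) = 20.00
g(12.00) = 3360.00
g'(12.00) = 1892.00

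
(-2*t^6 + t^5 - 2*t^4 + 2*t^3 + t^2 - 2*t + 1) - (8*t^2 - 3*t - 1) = -2*t^6 + t^5 - 2*t^4 + 2*t^3 - 7*t^2 + t + 2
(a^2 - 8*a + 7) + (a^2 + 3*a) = 2*a^2 - 5*a + 7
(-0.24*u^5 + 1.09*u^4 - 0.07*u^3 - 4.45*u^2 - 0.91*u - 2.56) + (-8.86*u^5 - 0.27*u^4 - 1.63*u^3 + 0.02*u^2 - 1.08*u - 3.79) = -9.1*u^5 + 0.82*u^4 - 1.7*u^3 - 4.43*u^2 - 1.99*u - 6.35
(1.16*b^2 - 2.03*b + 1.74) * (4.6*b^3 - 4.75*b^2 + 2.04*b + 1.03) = 5.336*b^5 - 14.848*b^4 + 20.0129*b^3 - 11.2114*b^2 + 1.4587*b + 1.7922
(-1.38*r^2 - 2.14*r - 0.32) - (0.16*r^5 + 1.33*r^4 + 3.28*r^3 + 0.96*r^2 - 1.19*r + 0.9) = -0.16*r^5 - 1.33*r^4 - 3.28*r^3 - 2.34*r^2 - 0.95*r - 1.22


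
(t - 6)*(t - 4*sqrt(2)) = t^2 - 6*t - 4*sqrt(2)*t + 24*sqrt(2)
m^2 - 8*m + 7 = (m - 7)*(m - 1)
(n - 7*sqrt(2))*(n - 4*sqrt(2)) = n^2 - 11*sqrt(2)*n + 56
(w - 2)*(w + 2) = w^2 - 4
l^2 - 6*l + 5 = (l - 5)*(l - 1)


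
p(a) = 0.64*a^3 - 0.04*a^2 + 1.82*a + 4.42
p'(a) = 1.92*a^2 - 0.08*a + 1.82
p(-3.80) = -38.19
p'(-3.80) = 29.85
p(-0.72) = 2.85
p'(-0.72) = 2.87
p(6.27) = 172.01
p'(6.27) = 76.80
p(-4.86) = -78.84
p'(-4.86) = 47.56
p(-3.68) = -34.71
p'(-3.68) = 28.12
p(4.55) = 72.16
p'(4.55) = 41.20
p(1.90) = 12.12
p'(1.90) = 8.60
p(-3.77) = -37.30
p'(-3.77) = 29.41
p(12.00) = 1126.42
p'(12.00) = 277.34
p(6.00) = 152.14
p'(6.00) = 70.46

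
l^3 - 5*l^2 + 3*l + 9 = (l - 3)^2*(l + 1)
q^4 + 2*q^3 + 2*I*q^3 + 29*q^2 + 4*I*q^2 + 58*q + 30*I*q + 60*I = (q + 2)*(q - 5*I)*(q + I)*(q + 6*I)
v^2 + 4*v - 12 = (v - 2)*(v + 6)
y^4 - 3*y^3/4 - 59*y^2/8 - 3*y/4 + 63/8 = (y - 3)*(y - 1)*(y + 3/2)*(y + 7/4)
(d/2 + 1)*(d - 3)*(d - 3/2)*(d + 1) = d^4/2 - 3*d^3/4 - 7*d^2/2 + 9*d/4 + 9/2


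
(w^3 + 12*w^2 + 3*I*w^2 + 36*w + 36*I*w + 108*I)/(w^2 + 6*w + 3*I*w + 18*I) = w + 6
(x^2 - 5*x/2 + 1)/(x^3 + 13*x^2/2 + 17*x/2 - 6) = (x - 2)/(x^2 + 7*x + 12)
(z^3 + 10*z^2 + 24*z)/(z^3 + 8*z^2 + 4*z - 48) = z/(z - 2)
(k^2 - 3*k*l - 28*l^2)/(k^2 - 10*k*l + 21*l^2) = (k + 4*l)/(k - 3*l)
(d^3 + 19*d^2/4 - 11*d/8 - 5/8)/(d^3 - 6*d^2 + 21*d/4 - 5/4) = (4*d^2 + 21*d + 5)/(2*(2*d^2 - 11*d + 5))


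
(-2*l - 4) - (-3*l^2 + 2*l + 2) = 3*l^2 - 4*l - 6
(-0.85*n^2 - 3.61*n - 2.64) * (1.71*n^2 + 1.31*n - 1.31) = -1.4535*n^4 - 7.2866*n^3 - 8.13*n^2 + 1.2707*n + 3.4584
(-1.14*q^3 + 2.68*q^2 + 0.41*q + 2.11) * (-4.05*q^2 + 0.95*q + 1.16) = 4.617*q^5 - 11.937*q^4 - 0.4369*q^3 - 5.0472*q^2 + 2.4801*q + 2.4476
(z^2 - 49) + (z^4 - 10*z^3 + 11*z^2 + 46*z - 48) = z^4 - 10*z^3 + 12*z^2 + 46*z - 97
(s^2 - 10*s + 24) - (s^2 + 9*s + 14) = 10 - 19*s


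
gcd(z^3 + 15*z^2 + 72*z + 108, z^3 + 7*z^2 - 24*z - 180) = z^2 + 12*z + 36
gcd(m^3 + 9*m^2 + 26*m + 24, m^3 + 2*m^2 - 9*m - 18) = m^2 + 5*m + 6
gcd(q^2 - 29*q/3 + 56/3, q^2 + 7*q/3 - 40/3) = q - 8/3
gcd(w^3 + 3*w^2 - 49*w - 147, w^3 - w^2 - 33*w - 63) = w^2 - 4*w - 21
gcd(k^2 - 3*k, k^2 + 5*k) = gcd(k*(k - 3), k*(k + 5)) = k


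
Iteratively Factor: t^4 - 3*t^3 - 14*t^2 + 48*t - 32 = (t - 2)*(t^3 - t^2 - 16*t + 16) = (t - 4)*(t - 2)*(t^2 + 3*t - 4) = (t - 4)*(t - 2)*(t - 1)*(t + 4)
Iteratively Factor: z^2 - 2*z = (z)*(z - 2)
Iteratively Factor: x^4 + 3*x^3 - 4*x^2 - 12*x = (x)*(x^3 + 3*x^2 - 4*x - 12) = x*(x + 2)*(x^2 + x - 6) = x*(x + 2)*(x + 3)*(x - 2)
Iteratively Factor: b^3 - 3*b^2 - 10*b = (b + 2)*(b^2 - 5*b) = (b - 5)*(b + 2)*(b)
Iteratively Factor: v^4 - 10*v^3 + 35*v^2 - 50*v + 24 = (v - 1)*(v^3 - 9*v^2 + 26*v - 24) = (v - 2)*(v - 1)*(v^2 - 7*v + 12) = (v - 4)*(v - 2)*(v - 1)*(v - 3)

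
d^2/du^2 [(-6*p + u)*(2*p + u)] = 2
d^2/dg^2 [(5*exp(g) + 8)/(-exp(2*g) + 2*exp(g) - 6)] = (-5*exp(4*g) - 42*exp(3*g) + 228*exp(2*g) + 100*exp(g) - 276)*exp(g)/(exp(6*g) - 6*exp(5*g) + 30*exp(4*g) - 80*exp(3*g) + 180*exp(2*g) - 216*exp(g) + 216)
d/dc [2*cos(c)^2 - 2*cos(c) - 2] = 2*sin(c) - 2*sin(2*c)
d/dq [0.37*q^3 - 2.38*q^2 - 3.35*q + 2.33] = 1.11*q^2 - 4.76*q - 3.35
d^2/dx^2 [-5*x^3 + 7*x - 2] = -30*x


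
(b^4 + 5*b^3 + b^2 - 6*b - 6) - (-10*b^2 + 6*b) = b^4 + 5*b^3 + 11*b^2 - 12*b - 6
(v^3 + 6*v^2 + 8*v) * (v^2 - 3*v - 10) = v^5 + 3*v^4 - 20*v^3 - 84*v^2 - 80*v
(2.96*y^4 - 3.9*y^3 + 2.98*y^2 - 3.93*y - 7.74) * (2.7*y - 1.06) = 7.992*y^5 - 13.6676*y^4 + 12.18*y^3 - 13.7698*y^2 - 16.7322*y + 8.2044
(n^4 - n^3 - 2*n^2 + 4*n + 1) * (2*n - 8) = 2*n^5 - 10*n^4 + 4*n^3 + 24*n^2 - 30*n - 8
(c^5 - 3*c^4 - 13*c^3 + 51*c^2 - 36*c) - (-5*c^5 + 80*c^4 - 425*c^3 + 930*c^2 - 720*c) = 6*c^5 - 83*c^4 + 412*c^3 - 879*c^2 + 684*c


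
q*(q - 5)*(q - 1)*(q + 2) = q^4 - 4*q^3 - 7*q^2 + 10*q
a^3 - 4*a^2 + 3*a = a*(a - 3)*(a - 1)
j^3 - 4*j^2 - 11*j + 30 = (j - 5)*(j - 2)*(j + 3)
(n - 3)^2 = n^2 - 6*n + 9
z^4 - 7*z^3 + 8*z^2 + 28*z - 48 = (z - 4)*(z - 3)*(z - 2)*(z + 2)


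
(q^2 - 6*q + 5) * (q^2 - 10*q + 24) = q^4 - 16*q^3 + 89*q^2 - 194*q + 120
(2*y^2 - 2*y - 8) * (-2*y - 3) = -4*y^3 - 2*y^2 + 22*y + 24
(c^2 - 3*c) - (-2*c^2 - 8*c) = 3*c^2 + 5*c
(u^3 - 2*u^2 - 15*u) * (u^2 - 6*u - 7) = u^5 - 8*u^4 - 10*u^3 + 104*u^2 + 105*u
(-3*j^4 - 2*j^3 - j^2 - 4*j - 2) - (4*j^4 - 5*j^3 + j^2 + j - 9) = -7*j^4 + 3*j^3 - 2*j^2 - 5*j + 7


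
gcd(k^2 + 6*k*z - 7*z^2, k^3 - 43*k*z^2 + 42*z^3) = -k^2 - 6*k*z + 7*z^2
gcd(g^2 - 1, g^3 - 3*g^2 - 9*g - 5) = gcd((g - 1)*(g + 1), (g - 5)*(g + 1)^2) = g + 1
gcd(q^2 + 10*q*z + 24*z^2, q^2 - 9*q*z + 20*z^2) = 1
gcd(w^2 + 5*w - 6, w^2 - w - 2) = 1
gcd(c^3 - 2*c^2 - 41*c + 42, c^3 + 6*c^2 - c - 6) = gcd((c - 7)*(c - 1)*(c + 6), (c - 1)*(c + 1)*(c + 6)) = c^2 + 5*c - 6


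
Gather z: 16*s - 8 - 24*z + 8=16*s - 24*z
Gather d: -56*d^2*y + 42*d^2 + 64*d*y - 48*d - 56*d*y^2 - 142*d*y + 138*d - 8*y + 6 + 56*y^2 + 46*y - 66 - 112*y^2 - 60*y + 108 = d^2*(42 - 56*y) + d*(-56*y^2 - 78*y + 90) - 56*y^2 - 22*y + 48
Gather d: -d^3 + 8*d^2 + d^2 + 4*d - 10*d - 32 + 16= -d^3 + 9*d^2 - 6*d - 16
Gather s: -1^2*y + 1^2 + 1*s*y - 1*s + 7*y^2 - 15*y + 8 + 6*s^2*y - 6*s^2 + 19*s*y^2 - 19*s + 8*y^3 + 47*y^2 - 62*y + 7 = s^2*(6*y - 6) + s*(19*y^2 + y - 20) + 8*y^3 + 54*y^2 - 78*y + 16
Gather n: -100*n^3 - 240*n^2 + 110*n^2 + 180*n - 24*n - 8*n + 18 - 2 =-100*n^3 - 130*n^2 + 148*n + 16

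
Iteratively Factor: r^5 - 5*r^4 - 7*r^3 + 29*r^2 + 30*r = (r + 1)*(r^4 - 6*r^3 - r^2 + 30*r) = (r - 5)*(r + 1)*(r^3 - r^2 - 6*r) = r*(r - 5)*(r + 1)*(r^2 - r - 6) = r*(r - 5)*(r + 1)*(r + 2)*(r - 3)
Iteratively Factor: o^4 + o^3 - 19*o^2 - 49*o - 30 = (o + 3)*(o^3 - 2*o^2 - 13*o - 10) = (o - 5)*(o + 3)*(o^2 + 3*o + 2) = (o - 5)*(o + 2)*(o + 3)*(o + 1)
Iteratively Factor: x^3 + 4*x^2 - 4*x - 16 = (x + 4)*(x^2 - 4) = (x - 2)*(x + 4)*(x + 2)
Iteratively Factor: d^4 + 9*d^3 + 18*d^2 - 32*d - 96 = (d + 4)*(d^3 + 5*d^2 - 2*d - 24) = (d - 2)*(d + 4)*(d^2 + 7*d + 12) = (d - 2)*(d + 3)*(d + 4)*(d + 4)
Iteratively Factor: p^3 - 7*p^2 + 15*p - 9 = (p - 1)*(p^2 - 6*p + 9) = (p - 3)*(p - 1)*(p - 3)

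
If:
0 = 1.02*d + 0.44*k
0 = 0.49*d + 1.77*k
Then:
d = 0.00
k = 0.00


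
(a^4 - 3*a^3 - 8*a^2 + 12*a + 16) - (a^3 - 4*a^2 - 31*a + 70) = a^4 - 4*a^3 - 4*a^2 + 43*a - 54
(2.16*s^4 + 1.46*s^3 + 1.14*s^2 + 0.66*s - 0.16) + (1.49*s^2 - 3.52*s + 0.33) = 2.16*s^4 + 1.46*s^3 + 2.63*s^2 - 2.86*s + 0.17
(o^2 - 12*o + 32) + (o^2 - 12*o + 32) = 2*o^2 - 24*o + 64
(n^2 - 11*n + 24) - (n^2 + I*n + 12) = -11*n - I*n + 12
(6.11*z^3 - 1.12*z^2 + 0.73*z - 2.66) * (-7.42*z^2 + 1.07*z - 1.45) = -45.3362*z^5 + 14.8481*z^4 - 15.4745*z^3 + 22.1423*z^2 - 3.9047*z + 3.857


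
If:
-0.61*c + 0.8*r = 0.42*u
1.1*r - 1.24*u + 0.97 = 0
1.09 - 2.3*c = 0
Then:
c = 0.47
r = 1.45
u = 2.06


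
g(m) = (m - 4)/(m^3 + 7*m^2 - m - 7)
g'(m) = (m - 4)*(-3*m^2 - 14*m + 1)/(m^3 + 7*m^2 - m - 7)^2 + 1/(m^3 + 7*m^2 - m - 7)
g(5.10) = 0.00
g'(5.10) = 0.00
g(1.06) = -2.95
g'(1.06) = 51.99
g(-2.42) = -0.29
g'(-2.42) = -0.18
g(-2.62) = -0.26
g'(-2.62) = -0.13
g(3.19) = -0.01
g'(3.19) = 0.02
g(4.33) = 0.00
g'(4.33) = 0.00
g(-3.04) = -0.22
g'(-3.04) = -0.07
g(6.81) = 0.00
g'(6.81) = -0.00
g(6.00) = 0.00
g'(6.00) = 0.00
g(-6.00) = -0.29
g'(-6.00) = 0.22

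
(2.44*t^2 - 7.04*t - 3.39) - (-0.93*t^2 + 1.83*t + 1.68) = 3.37*t^2 - 8.87*t - 5.07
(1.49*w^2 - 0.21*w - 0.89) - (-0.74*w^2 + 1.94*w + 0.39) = 2.23*w^2 - 2.15*w - 1.28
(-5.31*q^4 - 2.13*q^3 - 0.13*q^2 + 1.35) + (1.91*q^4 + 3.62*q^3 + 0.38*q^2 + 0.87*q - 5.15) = -3.4*q^4 + 1.49*q^3 + 0.25*q^2 + 0.87*q - 3.8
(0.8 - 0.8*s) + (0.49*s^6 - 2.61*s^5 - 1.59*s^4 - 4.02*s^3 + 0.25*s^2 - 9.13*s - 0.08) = 0.49*s^6 - 2.61*s^5 - 1.59*s^4 - 4.02*s^3 + 0.25*s^2 - 9.93*s + 0.72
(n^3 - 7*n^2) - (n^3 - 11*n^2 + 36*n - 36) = 4*n^2 - 36*n + 36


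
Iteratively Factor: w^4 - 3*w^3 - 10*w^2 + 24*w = (w - 2)*(w^3 - w^2 - 12*w) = (w - 2)*(w + 3)*(w^2 - 4*w) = (w - 4)*(w - 2)*(w + 3)*(w)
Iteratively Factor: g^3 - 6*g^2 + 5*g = (g - 5)*(g^2 - g) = g*(g - 5)*(g - 1)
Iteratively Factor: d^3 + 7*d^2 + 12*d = (d + 3)*(d^2 + 4*d) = d*(d + 3)*(d + 4)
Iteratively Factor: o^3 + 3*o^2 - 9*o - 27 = (o + 3)*(o^2 - 9) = (o - 3)*(o + 3)*(o + 3)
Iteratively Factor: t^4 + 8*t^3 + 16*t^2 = (t + 4)*(t^3 + 4*t^2) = (t + 4)^2*(t^2) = t*(t + 4)^2*(t)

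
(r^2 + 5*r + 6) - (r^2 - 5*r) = 10*r + 6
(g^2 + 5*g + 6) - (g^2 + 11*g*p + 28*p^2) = -11*g*p + 5*g - 28*p^2 + 6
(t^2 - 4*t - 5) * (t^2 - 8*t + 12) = t^4 - 12*t^3 + 39*t^2 - 8*t - 60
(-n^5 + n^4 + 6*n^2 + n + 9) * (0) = 0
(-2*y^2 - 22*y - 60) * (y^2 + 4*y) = -2*y^4 - 30*y^3 - 148*y^2 - 240*y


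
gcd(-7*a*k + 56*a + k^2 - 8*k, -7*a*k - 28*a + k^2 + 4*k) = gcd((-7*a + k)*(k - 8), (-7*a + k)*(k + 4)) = 7*a - k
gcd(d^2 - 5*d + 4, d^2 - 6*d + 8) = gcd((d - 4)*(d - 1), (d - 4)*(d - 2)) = d - 4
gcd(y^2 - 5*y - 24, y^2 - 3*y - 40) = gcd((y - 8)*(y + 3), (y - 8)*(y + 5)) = y - 8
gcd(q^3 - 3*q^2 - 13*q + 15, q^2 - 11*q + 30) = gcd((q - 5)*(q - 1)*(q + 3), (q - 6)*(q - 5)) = q - 5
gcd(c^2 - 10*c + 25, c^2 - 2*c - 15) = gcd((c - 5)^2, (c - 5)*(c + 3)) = c - 5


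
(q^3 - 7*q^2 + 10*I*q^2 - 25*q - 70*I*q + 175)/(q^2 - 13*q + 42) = (q^2 + 10*I*q - 25)/(q - 6)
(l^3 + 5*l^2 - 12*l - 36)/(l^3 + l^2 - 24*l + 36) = (l + 2)/(l - 2)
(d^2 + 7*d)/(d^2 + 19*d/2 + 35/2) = 2*d/(2*d + 5)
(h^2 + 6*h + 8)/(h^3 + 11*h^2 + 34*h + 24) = (h + 2)/(h^2 + 7*h + 6)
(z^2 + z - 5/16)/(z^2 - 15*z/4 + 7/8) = (4*z + 5)/(2*(2*z - 7))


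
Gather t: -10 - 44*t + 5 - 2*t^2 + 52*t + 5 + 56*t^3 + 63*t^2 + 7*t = 56*t^3 + 61*t^2 + 15*t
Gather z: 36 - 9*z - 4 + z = 32 - 8*z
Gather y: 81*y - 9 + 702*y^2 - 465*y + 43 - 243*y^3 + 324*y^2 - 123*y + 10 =-243*y^3 + 1026*y^2 - 507*y + 44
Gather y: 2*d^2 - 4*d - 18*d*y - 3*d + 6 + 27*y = 2*d^2 - 7*d + y*(27 - 18*d) + 6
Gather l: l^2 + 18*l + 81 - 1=l^2 + 18*l + 80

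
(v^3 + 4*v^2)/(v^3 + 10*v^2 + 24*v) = v/(v + 6)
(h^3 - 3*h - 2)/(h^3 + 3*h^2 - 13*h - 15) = (h^2 - h - 2)/(h^2 + 2*h - 15)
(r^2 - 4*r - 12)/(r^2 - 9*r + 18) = (r + 2)/(r - 3)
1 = 1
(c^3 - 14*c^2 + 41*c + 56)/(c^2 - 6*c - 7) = c - 8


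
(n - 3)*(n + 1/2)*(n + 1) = n^3 - 3*n^2/2 - 4*n - 3/2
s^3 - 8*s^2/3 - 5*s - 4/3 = (s - 4)*(s + 1/3)*(s + 1)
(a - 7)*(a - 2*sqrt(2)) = a^2 - 7*a - 2*sqrt(2)*a + 14*sqrt(2)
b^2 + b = b*(b + 1)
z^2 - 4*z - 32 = (z - 8)*(z + 4)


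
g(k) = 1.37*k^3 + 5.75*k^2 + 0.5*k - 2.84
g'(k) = 4.11*k^2 + 11.5*k + 0.5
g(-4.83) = -25.48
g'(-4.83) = 40.84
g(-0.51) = -1.78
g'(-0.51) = -4.30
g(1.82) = 25.38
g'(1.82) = 35.04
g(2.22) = 41.60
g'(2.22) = 46.29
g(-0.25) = -2.63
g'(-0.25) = -2.12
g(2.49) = 55.21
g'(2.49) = 54.62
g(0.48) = -1.12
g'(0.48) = 6.97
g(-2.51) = 10.47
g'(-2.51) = -2.47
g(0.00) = -2.84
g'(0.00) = 0.50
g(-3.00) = 10.42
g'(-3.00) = 2.99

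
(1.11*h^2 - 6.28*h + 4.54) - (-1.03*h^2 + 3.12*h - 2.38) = 2.14*h^2 - 9.4*h + 6.92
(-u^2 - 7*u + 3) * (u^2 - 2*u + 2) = -u^4 - 5*u^3 + 15*u^2 - 20*u + 6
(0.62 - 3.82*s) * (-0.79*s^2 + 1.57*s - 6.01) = 3.0178*s^3 - 6.4872*s^2 + 23.9316*s - 3.7262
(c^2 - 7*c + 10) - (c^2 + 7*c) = 10 - 14*c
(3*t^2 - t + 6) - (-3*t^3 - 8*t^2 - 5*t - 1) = 3*t^3 + 11*t^2 + 4*t + 7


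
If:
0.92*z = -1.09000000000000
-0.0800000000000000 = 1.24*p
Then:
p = -0.06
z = -1.18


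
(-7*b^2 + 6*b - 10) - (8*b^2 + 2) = -15*b^2 + 6*b - 12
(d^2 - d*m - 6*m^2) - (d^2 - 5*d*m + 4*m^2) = 4*d*m - 10*m^2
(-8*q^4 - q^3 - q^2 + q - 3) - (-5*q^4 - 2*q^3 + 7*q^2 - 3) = -3*q^4 + q^3 - 8*q^2 + q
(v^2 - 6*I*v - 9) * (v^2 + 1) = v^4 - 6*I*v^3 - 8*v^2 - 6*I*v - 9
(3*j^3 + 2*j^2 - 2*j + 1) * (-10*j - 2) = -30*j^4 - 26*j^3 + 16*j^2 - 6*j - 2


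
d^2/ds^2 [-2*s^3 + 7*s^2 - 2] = 14 - 12*s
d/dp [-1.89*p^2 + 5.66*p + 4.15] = 5.66 - 3.78*p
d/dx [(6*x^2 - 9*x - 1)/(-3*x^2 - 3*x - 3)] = (-15*x^2 - 14*x + 8)/(3*(x^4 + 2*x^3 + 3*x^2 + 2*x + 1))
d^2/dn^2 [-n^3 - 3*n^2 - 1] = -6*n - 6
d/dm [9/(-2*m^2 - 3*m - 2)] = 9*(4*m + 3)/(2*m^2 + 3*m + 2)^2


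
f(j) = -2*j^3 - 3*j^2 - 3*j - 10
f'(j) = -6*j^2 - 6*j - 3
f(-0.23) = -9.44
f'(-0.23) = -1.94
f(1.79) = -36.45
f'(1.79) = -32.96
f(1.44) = -26.51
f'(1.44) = -24.08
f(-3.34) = 41.07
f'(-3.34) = -49.89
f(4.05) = -204.22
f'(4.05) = -125.72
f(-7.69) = 745.17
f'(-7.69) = -311.68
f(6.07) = -586.04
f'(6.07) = -260.49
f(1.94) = -41.71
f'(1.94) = -37.22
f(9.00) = -1738.00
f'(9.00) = -543.00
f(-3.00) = 26.00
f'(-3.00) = -39.00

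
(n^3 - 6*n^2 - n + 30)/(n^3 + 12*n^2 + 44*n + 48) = (n^2 - 8*n + 15)/(n^2 + 10*n + 24)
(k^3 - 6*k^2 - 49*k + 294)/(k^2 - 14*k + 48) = (k^2 - 49)/(k - 8)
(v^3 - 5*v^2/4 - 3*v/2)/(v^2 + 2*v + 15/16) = 4*v*(v - 2)/(4*v + 5)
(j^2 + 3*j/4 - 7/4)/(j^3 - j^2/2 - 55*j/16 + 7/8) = 4*(j - 1)/(4*j^2 - 9*j + 2)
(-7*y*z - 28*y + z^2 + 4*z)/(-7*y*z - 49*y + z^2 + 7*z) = (z + 4)/(z + 7)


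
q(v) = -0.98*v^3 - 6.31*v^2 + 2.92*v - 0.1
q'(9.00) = -348.80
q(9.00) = -1199.35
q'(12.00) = -571.88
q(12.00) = -2567.14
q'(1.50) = -22.62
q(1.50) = -13.22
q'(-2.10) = 16.46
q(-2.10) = -24.98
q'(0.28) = -0.84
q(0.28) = 0.20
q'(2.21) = -39.33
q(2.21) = -35.04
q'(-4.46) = 0.72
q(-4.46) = -51.70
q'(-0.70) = 10.31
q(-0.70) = -4.90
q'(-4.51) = 0.04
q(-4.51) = -51.72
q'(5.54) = -157.23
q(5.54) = -344.22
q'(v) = -2.94*v^2 - 12.62*v + 2.92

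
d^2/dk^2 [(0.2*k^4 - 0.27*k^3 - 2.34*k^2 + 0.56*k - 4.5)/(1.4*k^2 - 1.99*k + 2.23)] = (0.784000000000001*k^6 - 3.3432*k^5 + 8.49852000000001*k^4 - 25.496494*k^3 + 10.036914*k^2 + 56.675982*k - 25.845848)/(2.744*k^6 - 11.7012*k^5 + 29.74482*k^4 - 45.157279*k^3 + 47.379249*k^2 - 29.688213*k + 11.089567)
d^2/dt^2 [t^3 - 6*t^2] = 6*t - 12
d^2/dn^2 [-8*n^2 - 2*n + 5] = -16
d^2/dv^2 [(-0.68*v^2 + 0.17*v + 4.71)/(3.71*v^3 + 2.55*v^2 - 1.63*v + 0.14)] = (-18.719176*v^6 + 14.039382*v^5 + 762.923658*v^4 + 716.50206*v^3 + 13.2609360000001*v^2 - 132.505074*v + 21.71599)/(51.064811*v^9 + 105.295365*v^8 + 5.06637600000002*v^7 - 70.161393*v^6 + 5.720892*v^5 + 17.976603*v^4 - 7.604059*v^3 + 1.265838*v^2 - 0.095844*v + 0.002744)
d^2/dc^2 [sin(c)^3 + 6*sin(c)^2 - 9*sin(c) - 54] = -9*sin(c)^3 - 24*sin(c)^2 + 15*sin(c) + 12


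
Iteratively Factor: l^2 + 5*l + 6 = (l + 3)*(l + 2)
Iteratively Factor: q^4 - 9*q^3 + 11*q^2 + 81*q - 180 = (q + 3)*(q^3 - 12*q^2 + 47*q - 60) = (q - 4)*(q + 3)*(q^2 - 8*q + 15) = (q - 5)*(q - 4)*(q + 3)*(q - 3)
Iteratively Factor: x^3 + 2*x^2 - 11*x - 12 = (x + 1)*(x^2 + x - 12) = (x + 1)*(x + 4)*(x - 3)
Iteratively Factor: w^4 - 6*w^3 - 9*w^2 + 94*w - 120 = (w - 2)*(w^3 - 4*w^2 - 17*w + 60) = (w - 3)*(w - 2)*(w^2 - w - 20) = (w - 5)*(w - 3)*(w - 2)*(w + 4)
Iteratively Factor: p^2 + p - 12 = (p - 3)*(p + 4)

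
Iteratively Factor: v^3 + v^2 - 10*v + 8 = (v - 1)*(v^2 + 2*v - 8) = (v - 2)*(v - 1)*(v + 4)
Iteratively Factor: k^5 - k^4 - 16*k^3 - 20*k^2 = (k)*(k^4 - k^3 - 16*k^2 - 20*k) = k*(k + 2)*(k^3 - 3*k^2 - 10*k) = k*(k - 5)*(k + 2)*(k^2 + 2*k) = k*(k - 5)*(k + 2)^2*(k)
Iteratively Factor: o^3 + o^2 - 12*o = (o - 3)*(o^2 + 4*o) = (o - 3)*(o + 4)*(o)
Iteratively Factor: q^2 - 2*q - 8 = (q - 4)*(q + 2)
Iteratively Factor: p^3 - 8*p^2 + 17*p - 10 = (p - 1)*(p^2 - 7*p + 10) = (p - 2)*(p - 1)*(p - 5)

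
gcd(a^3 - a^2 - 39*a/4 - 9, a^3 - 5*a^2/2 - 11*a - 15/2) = a + 3/2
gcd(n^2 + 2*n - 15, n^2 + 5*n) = n + 5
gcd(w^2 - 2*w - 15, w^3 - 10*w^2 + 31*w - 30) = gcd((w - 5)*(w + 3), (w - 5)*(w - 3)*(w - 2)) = w - 5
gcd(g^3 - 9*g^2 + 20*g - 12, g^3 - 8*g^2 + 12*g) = g^2 - 8*g + 12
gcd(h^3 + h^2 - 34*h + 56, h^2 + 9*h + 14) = h + 7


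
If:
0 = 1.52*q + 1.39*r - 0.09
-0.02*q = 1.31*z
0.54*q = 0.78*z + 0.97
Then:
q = 1.76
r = -1.86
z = -0.03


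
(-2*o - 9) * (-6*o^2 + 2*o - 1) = 12*o^3 + 50*o^2 - 16*o + 9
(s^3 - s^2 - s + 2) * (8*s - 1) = 8*s^4 - 9*s^3 - 7*s^2 + 17*s - 2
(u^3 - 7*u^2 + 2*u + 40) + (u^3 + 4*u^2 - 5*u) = 2*u^3 - 3*u^2 - 3*u + 40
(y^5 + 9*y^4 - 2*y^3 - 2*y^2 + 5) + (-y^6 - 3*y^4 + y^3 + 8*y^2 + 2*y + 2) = -y^6 + y^5 + 6*y^4 - y^3 + 6*y^2 + 2*y + 7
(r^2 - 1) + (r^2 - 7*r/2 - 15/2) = 2*r^2 - 7*r/2 - 17/2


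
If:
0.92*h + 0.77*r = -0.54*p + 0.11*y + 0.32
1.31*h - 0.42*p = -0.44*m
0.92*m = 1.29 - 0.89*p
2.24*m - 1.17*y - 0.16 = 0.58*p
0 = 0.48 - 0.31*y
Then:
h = -0.20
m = 0.99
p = 0.43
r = 0.57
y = 1.55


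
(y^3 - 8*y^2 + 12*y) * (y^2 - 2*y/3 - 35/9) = y^5 - 26*y^4/3 + 121*y^3/9 + 208*y^2/9 - 140*y/3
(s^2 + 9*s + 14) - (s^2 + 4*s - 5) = 5*s + 19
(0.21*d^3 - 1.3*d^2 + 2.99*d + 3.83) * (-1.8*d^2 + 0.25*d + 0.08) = -0.378*d^5 + 2.3925*d^4 - 5.6902*d^3 - 6.2505*d^2 + 1.1967*d + 0.3064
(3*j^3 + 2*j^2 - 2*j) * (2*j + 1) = 6*j^4 + 7*j^3 - 2*j^2 - 2*j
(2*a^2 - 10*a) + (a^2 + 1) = 3*a^2 - 10*a + 1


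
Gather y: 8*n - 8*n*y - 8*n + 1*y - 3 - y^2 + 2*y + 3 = -y^2 + y*(3 - 8*n)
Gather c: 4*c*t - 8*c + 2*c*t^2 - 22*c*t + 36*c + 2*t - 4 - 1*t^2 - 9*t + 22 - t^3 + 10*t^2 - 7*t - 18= c*(2*t^2 - 18*t + 28) - t^3 + 9*t^2 - 14*t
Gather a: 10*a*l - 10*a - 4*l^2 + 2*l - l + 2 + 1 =a*(10*l - 10) - 4*l^2 + l + 3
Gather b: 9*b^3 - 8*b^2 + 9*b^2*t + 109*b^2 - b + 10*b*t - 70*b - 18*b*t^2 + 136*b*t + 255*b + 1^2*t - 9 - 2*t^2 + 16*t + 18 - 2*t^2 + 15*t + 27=9*b^3 + b^2*(9*t + 101) + b*(-18*t^2 + 146*t + 184) - 4*t^2 + 32*t + 36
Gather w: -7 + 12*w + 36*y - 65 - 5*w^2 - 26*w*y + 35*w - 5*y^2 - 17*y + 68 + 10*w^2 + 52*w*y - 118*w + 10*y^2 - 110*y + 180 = 5*w^2 + w*(26*y - 71) + 5*y^2 - 91*y + 176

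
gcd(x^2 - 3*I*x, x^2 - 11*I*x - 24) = x - 3*I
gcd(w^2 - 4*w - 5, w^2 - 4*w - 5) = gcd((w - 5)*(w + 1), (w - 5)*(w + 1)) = w^2 - 4*w - 5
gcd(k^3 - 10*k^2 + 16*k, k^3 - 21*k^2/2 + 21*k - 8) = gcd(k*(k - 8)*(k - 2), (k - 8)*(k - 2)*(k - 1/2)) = k^2 - 10*k + 16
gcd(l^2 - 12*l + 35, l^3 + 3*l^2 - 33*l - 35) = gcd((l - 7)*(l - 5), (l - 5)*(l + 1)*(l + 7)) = l - 5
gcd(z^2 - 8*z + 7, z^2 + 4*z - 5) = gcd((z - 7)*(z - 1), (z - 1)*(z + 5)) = z - 1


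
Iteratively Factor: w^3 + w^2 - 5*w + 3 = (w - 1)*(w^2 + 2*w - 3) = (w - 1)*(w + 3)*(w - 1)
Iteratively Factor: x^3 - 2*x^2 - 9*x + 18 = (x + 3)*(x^2 - 5*x + 6) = (x - 2)*(x + 3)*(x - 3)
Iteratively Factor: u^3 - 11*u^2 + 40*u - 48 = (u - 4)*(u^2 - 7*u + 12) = (u - 4)^2*(u - 3)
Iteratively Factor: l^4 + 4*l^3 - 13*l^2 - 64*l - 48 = (l + 3)*(l^3 + l^2 - 16*l - 16) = (l + 1)*(l + 3)*(l^2 - 16) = (l + 1)*(l + 3)*(l + 4)*(l - 4)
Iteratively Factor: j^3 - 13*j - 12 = (j + 3)*(j^2 - 3*j - 4) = (j - 4)*(j + 3)*(j + 1)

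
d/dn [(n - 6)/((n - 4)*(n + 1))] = (-n^2 + 12*n - 22)/(n^4 - 6*n^3 + n^2 + 24*n + 16)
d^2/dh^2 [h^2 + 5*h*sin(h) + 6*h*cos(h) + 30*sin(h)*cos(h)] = -5*h*sin(h) - 6*h*cos(h) - 12*sin(h) - 60*sin(2*h) + 10*cos(h) + 2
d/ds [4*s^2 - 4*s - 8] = 8*s - 4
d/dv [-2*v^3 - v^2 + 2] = 2*v*(-3*v - 1)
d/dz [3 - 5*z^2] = -10*z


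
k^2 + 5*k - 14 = (k - 2)*(k + 7)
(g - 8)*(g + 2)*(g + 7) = g^3 + g^2 - 58*g - 112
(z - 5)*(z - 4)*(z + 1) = z^3 - 8*z^2 + 11*z + 20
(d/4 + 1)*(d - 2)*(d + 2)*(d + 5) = d^4/4 + 9*d^3/4 + 4*d^2 - 9*d - 20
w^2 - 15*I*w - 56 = (w - 8*I)*(w - 7*I)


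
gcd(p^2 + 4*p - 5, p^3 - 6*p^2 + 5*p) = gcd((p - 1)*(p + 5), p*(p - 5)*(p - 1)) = p - 1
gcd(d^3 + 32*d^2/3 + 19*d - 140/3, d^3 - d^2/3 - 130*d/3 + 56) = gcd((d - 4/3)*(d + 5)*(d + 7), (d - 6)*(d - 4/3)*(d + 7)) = d^2 + 17*d/3 - 28/3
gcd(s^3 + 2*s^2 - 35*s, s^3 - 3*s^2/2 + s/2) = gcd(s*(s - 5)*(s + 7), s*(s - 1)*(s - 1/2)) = s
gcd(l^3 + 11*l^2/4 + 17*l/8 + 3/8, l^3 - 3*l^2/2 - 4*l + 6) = 1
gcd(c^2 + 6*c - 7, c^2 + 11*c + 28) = c + 7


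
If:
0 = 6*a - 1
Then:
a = 1/6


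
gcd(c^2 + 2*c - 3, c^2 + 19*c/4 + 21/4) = c + 3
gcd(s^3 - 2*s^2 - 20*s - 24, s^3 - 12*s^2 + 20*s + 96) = s^2 - 4*s - 12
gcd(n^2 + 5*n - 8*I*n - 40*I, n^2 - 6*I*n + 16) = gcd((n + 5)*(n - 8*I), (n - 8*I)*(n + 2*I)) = n - 8*I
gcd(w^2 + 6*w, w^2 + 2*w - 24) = w + 6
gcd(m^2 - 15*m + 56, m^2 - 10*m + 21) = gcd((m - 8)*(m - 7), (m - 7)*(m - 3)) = m - 7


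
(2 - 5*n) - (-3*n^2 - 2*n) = 3*n^2 - 3*n + 2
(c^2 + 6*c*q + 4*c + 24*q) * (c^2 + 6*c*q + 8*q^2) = c^4 + 12*c^3*q + 4*c^3 + 44*c^2*q^2 + 48*c^2*q + 48*c*q^3 + 176*c*q^2 + 192*q^3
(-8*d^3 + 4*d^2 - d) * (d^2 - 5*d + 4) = -8*d^5 + 44*d^4 - 53*d^3 + 21*d^2 - 4*d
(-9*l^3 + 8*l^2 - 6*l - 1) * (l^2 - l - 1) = -9*l^5 + 17*l^4 - 5*l^3 - 3*l^2 + 7*l + 1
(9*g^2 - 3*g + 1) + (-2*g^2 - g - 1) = 7*g^2 - 4*g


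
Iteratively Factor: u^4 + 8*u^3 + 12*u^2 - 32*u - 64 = (u - 2)*(u^3 + 10*u^2 + 32*u + 32) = (u - 2)*(u + 2)*(u^2 + 8*u + 16) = (u - 2)*(u + 2)*(u + 4)*(u + 4)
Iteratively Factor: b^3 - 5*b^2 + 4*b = (b - 1)*(b^2 - 4*b) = b*(b - 1)*(b - 4)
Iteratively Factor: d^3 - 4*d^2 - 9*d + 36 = (d - 3)*(d^2 - d - 12) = (d - 4)*(d - 3)*(d + 3)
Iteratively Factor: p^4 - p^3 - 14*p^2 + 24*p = (p - 3)*(p^3 + 2*p^2 - 8*p) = (p - 3)*(p + 4)*(p^2 - 2*p) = (p - 3)*(p - 2)*(p + 4)*(p)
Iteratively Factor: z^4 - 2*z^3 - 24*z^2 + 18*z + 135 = (z + 3)*(z^3 - 5*z^2 - 9*z + 45) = (z - 3)*(z + 3)*(z^2 - 2*z - 15) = (z - 3)*(z + 3)^2*(z - 5)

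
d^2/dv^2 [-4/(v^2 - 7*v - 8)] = 8*(-v^2 + 7*v + (2*v - 7)^2 + 8)/(-v^2 + 7*v + 8)^3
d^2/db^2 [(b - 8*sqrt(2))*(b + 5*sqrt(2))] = 2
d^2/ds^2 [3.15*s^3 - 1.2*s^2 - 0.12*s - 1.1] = 18.9*s - 2.4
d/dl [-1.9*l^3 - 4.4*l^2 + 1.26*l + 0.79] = -5.7*l^2 - 8.8*l + 1.26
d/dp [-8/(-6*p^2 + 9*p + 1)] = 24*(3 - 4*p)/(-6*p^2 + 9*p + 1)^2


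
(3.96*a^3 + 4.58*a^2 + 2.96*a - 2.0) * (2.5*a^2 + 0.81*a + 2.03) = 9.9*a^5 + 14.6576*a^4 + 19.1486*a^3 + 6.695*a^2 + 4.3888*a - 4.06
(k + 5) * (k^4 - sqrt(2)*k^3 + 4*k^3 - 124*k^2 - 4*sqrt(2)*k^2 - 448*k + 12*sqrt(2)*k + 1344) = k^5 - sqrt(2)*k^4 + 9*k^4 - 104*k^3 - 9*sqrt(2)*k^3 - 1068*k^2 - 8*sqrt(2)*k^2 - 896*k + 60*sqrt(2)*k + 6720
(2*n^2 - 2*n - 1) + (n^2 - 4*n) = 3*n^2 - 6*n - 1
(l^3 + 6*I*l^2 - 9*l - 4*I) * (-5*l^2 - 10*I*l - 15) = -5*l^5 - 40*I*l^4 + 90*l^3 + 20*I*l^2 + 95*l + 60*I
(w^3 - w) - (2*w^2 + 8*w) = w^3 - 2*w^2 - 9*w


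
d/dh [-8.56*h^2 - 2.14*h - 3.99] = -17.12*h - 2.14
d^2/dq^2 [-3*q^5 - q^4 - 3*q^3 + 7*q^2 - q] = -60*q^3 - 12*q^2 - 18*q + 14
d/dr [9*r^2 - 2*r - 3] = 18*r - 2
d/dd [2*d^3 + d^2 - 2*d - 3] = 6*d^2 + 2*d - 2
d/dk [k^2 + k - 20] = 2*k + 1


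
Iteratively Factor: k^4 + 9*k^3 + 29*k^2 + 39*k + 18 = (k + 2)*(k^3 + 7*k^2 + 15*k + 9) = (k + 2)*(k + 3)*(k^2 + 4*k + 3) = (k + 1)*(k + 2)*(k + 3)*(k + 3)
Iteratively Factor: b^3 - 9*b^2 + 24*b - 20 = (b - 5)*(b^2 - 4*b + 4) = (b - 5)*(b - 2)*(b - 2)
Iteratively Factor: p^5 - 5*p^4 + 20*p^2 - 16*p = (p - 4)*(p^4 - p^3 - 4*p^2 + 4*p) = (p - 4)*(p - 1)*(p^3 - 4*p) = (p - 4)*(p - 1)*(p + 2)*(p^2 - 2*p) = (p - 4)*(p - 2)*(p - 1)*(p + 2)*(p)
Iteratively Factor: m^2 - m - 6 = (m - 3)*(m + 2)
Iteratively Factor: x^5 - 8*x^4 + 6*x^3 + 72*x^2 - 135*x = (x + 3)*(x^4 - 11*x^3 + 39*x^2 - 45*x) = (x - 3)*(x + 3)*(x^3 - 8*x^2 + 15*x) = (x - 3)^2*(x + 3)*(x^2 - 5*x) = (x - 5)*(x - 3)^2*(x + 3)*(x)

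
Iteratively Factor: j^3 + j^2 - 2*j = (j + 2)*(j^2 - j) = j*(j + 2)*(j - 1)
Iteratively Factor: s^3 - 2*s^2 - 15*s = (s + 3)*(s^2 - 5*s) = s*(s + 3)*(s - 5)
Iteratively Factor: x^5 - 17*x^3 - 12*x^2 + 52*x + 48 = (x + 3)*(x^4 - 3*x^3 - 8*x^2 + 12*x + 16) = (x + 1)*(x + 3)*(x^3 - 4*x^2 - 4*x + 16) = (x + 1)*(x + 2)*(x + 3)*(x^2 - 6*x + 8) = (x - 2)*(x + 1)*(x + 2)*(x + 3)*(x - 4)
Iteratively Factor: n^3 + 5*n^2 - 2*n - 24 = (n + 3)*(n^2 + 2*n - 8) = (n + 3)*(n + 4)*(n - 2)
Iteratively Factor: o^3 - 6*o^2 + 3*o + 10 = (o - 5)*(o^2 - o - 2) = (o - 5)*(o + 1)*(o - 2)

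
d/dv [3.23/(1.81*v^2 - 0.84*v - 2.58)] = (2.7132 - 11.6926*v)/(-1.81*v^2 + 0.84*v + 2.58)^2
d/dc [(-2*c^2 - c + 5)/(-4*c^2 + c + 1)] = 6*(-c^2 + 6*c - 1)/(16*c^4 - 8*c^3 - 7*c^2 + 2*c + 1)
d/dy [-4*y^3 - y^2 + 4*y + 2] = -12*y^2 - 2*y + 4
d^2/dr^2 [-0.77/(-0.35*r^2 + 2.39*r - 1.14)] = (-0.18865*r^2 + 1.28821*r + 0.77*(0.7*r - 2.39)*(1.4*r - 4.78) - 0.61446)/(0.35*r^2 - 2.39*r + 1.14)^3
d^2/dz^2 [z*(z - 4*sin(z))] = 4*z*sin(z) - 8*cos(z) + 2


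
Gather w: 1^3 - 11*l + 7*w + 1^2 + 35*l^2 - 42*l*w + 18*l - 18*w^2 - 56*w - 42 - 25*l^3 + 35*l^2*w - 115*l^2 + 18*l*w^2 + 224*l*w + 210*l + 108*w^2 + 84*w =-25*l^3 - 80*l^2 + 217*l + w^2*(18*l + 90) + w*(35*l^2 + 182*l + 35) - 40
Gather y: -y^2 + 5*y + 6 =-y^2 + 5*y + 6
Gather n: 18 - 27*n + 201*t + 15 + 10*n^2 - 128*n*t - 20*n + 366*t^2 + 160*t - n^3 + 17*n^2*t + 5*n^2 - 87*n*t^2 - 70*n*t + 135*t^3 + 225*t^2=-n^3 + n^2*(17*t + 15) + n*(-87*t^2 - 198*t - 47) + 135*t^3 + 591*t^2 + 361*t + 33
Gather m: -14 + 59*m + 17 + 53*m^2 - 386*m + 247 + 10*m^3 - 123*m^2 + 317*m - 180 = 10*m^3 - 70*m^2 - 10*m + 70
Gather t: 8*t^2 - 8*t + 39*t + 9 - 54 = 8*t^2 + 31*t - 45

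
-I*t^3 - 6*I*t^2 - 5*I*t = t*(t + 5)*(-I*t - I)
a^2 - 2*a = a*(a - 2)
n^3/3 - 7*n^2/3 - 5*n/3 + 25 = (n/3 + 1)*(n - 5)^2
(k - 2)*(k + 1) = k^2 - k - 2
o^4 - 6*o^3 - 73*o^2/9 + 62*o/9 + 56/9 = (o - 7)*(o - 1)*(o + 2/3)*(o + 4/3)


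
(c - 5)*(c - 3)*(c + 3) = c^3 - 5*c^2 - 9*c + 45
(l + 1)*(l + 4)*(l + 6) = l^3 + 11*l^2 + 34*l + 24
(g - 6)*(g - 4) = g^2 - 10*g + 24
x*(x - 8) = x^2 - 8*x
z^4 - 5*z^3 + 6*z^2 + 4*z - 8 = (z - 2)^3*(z + 1)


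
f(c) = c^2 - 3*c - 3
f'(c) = 2*c - 3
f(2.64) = -3.95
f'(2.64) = 2.28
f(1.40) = -5.24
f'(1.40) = -0.20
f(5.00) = 7.00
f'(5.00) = 7.00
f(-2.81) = 13.33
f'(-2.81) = -8.62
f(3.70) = -0.41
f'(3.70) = 4.40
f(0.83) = -4.80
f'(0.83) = -1.34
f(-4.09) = 26.00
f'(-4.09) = -11.18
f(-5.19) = 39.51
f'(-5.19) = -13.38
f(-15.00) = 267.00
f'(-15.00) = -33.00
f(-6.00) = 51.00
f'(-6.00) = -15.00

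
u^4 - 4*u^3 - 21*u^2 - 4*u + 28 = (u - 7)*(u - 1)*(u + 2)^2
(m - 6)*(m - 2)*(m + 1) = m^3 - 7*m^2 + 4*m + 12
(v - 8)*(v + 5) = v^2 - 3*v - 40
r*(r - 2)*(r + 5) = r^3 + 3*r^2 - 10*r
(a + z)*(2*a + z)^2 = 4*a^3 + 8*a^2*z + 5*a*z^2 + z^3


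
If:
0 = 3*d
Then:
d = 0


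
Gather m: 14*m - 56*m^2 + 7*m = -56*m^2 + 21*m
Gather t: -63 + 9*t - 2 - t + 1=8*t - 64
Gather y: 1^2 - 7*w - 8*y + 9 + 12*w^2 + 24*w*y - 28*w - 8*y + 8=12*w^2 - 35*w + y*(24*w - 16) + 18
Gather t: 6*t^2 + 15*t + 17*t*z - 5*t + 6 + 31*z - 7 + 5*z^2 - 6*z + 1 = 6*t^2 + t*(17*z + 10) + 5*z^2 + 25*z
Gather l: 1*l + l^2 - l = l^2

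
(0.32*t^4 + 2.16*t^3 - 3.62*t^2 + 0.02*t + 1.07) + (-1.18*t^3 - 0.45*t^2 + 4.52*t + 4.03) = 0.32*t^4 + 0.98*t^3 - 4.07*t^2 + 4.54*t + 5.1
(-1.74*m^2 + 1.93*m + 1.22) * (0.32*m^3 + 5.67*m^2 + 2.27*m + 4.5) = -0.5568*m^5 - 9.2482*m^4 + 7.3837*m^3 + 3.4685*m^2 + 11.4544*m + 5.49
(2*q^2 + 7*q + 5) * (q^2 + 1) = 2*q^4 + 7*q^3 + 7*q^2 + 7*q + 5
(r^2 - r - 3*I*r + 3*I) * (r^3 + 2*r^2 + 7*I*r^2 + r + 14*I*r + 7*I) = r^5 + r^4 + 4*I*r^4 + 20*r^3 + 4*I*r^3 + 20*r^2 - 4*I*r^2 - 21*r - 4*I*r - 21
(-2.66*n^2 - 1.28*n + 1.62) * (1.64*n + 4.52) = -4.3624*n^3 - 14.1224*n^2 - 3.1288*n + 7.3224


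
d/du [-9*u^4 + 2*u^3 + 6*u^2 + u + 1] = -36*u^3 + 6*u^2 + 12*u + 1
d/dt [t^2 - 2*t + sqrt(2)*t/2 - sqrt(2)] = 2*t - 2 + sqrt(2)/2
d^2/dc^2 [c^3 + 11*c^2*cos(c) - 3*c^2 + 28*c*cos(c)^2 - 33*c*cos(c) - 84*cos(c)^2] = -11*c^2*cos(c) - 44*c*sin(c) + 33*c*cos(c) - 56*c*cos(2*c) + 6*c + 66*sin(c) - 56*sin(2*c) + 22*cos(c) + 168*cos(2*c) - 6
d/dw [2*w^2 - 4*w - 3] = 4*w - 4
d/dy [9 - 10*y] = -10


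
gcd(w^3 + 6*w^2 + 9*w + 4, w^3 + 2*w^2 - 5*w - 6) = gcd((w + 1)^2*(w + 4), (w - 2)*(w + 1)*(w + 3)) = w + 1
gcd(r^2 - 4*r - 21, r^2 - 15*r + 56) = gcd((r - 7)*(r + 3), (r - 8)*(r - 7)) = r - 7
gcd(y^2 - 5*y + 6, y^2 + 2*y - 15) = y - 3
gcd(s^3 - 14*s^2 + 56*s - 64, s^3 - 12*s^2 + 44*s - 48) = s^2 - 6*s + 8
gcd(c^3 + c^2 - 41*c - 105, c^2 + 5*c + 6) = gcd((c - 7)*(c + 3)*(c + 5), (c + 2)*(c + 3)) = c + 3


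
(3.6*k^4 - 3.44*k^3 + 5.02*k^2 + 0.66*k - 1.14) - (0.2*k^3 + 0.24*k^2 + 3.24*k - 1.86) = 3.6*k^4 - 3.64*k^3 + 4.78*k^2 - 2.58*k + 0.72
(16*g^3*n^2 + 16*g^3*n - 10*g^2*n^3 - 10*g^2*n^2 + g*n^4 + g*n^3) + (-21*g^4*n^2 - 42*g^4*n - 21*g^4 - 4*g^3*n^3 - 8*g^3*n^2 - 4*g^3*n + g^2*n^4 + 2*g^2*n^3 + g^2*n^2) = -21*g^4*n^2 - 42*g^4*n - 21*g^4 - 4*g^3*n^3 + 8*g^3*n^2 + 12*g^3*n + g^2*n^4 - 8*g^2*n^3 - 9*g^2*n^2 + g*n^4 + g*n^3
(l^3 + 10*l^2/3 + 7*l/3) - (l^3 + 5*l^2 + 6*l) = -5*l^2/3 - 11*l/3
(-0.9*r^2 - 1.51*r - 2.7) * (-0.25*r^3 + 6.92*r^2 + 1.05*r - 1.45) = 0.225*r^5 - 5.8505*r^4 - 10.7192*r^3 - 18.9645*r^2 - 0.645500000000001*r + 3.915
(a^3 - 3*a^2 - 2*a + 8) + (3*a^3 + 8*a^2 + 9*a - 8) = 4*a^3 + 5*a^2 + 7*a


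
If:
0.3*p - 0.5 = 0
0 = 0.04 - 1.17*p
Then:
No Solution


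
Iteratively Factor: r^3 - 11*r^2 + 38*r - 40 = (r - 4)*(r^2 - 7*r + 10) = (r - 5)*(r - 4)*(r - 2)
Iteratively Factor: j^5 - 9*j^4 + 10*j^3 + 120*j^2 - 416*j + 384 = (j + 4)*(j^4 - 13*j^3 + 62*j^2 - 128*j + 96) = (j - 2)*(j + 4)*(j^3 - 11*j^2 + 40*j - 48) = (j - 4)*(j - 2)*(j + 4)*(j^2 - 7*j + 12) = (j - 4)^2*(j - 2)*(j + 4)*(j - 3)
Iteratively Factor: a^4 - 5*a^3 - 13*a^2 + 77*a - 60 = (a - 1)*(a^3 - 4*a^2 - 17*a + 60) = (a - 1)*(a + 4)*(a^2 - 8*a + 15) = (a - 3)*(a - 1)*(a + 4)*(a - 5)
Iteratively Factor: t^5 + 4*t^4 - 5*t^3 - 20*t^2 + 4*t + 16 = (t + 2)*(t^4 + 2*t^3 - 9*t^2 - 2*t + 8) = (t - 1)*(t + 2)*(t^3 + 3*t^2 - 6*t - 8) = (t - 1)*(t + 2)*(t + 4)*(t^2 - t - 2) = (t - 1)*(t + 1)*(t + 2)*(t + 4)*(t - 2)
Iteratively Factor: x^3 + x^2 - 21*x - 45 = (x + 3)*(x^2 - 2*x - 15) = (x - 5)*(x + 3)*(x + 3)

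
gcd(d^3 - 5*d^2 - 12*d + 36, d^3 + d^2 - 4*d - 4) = d - 2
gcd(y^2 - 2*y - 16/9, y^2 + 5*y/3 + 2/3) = y + 2/3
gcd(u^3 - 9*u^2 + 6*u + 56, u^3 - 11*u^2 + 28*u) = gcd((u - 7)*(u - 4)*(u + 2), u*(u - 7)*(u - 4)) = u^2 - 11*u + 28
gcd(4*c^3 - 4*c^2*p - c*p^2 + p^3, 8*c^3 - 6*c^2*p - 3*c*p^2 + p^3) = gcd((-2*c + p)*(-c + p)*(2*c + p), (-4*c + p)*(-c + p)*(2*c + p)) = -2*c^2 + c*p + p^2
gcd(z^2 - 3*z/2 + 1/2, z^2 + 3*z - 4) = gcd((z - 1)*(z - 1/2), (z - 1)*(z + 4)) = z - 1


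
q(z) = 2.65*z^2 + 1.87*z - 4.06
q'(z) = 5.3*z + 1.87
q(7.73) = 168.74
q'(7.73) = 42.84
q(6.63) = 124.82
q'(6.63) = 37.01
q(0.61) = -1.93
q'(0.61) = 5.10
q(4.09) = 47.92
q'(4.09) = 23.55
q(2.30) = 14.26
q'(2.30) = 14.06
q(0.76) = -1.11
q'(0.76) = 5.90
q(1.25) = 2.42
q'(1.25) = 8.50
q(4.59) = 60.35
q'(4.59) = 26.20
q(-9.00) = 193.76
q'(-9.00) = -45.83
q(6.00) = 102.56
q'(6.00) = 33.67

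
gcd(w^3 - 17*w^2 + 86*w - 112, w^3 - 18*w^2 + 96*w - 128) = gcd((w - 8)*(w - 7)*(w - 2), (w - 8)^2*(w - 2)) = w^2 - 10*w + 16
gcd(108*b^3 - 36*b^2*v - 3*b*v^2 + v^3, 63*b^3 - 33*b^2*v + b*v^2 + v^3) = -3*b + v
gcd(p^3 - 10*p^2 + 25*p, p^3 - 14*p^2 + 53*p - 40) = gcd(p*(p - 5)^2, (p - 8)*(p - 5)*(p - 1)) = p - 5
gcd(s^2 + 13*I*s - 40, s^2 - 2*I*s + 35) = s + 5*I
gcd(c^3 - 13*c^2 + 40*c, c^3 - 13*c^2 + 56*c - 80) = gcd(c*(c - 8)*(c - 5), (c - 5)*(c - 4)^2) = c - 5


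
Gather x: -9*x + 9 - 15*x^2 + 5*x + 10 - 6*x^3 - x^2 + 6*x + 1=-6*x^3 - 16*x^2 + 2*x + 20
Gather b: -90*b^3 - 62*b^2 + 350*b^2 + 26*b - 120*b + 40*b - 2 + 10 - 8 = -90*b^3 + 288*b^2 - 54*b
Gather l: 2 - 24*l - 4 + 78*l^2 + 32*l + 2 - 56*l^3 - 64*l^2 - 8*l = -56*l^3 + 14*l^2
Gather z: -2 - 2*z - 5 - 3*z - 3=-5*z - 10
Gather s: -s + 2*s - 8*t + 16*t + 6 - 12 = s + 8*t - 6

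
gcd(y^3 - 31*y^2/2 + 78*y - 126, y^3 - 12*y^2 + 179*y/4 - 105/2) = y^2 - 19*y/2 + 21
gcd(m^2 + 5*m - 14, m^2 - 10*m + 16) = m - 2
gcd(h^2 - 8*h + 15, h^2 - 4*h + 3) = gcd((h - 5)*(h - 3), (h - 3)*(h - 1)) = h - 3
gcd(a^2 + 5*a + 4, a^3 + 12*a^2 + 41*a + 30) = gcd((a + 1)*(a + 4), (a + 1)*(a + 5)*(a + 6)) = a + 1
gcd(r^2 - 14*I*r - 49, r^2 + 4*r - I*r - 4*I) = 1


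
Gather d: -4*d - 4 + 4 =-4*d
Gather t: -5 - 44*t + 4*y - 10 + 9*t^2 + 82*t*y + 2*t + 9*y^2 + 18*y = 9*t^2 + t*(82*y - 42) + 9*y^2 + 22*y - 15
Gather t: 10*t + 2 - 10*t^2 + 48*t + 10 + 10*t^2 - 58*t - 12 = 0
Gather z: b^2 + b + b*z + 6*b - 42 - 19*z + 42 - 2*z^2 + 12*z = b^2 + 7*b - 2*z^2 + z*(b - 7)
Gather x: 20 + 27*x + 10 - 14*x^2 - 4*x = -14*x^2 + 23*x + 30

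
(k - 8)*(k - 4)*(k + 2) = k^3 - 10*k^2 + 8*k + 64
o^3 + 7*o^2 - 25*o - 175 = (o - 5)*(o + 5)*(o + 7)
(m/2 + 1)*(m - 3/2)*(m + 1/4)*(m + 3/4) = m^4/2 + 3*m^3/4 - 37*m^2/32 - 93*m/64 - 9/32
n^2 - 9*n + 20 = (n - 5)*(n - 4)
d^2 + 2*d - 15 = (d - 3)*(d + 5)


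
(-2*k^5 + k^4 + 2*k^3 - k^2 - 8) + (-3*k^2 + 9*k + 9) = -2*k^5 + k^4 + 2*k^3 - 4*k^2 + 9*k + 1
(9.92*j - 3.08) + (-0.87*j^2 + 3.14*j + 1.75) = -0.87*j^2 + 13.06*j - 1.33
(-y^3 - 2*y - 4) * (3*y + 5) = -3*y^4 - 5*y^3 - 6*y^2 - 22*y - 20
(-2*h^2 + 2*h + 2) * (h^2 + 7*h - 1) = -2*h^4 - 12*h^3 + 18*h^2 + 12*h - 2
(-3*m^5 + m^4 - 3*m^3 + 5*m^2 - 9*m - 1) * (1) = -3*m^5 + m^4 - 3*m^3 + 5*m^2 - 9*m - 1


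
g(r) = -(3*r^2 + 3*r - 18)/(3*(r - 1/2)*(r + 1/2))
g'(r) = -(6*r + 3)/(3*(r - 1/2)*(r + 1/2)) + (3*r^2 + 3*r - 18)/(3*(r - 1/2)*(r + 1/2)^2) + (3*r^2 + 3*r - 18)/(3*(r - 1/2)^2*(r + 1/2)) = 4*(4*r^2 - 46*r + 1)/(16*r^4 - 8*r^2 + 1)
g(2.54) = -0.48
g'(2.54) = -0.59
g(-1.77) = 1.61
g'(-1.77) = 2.86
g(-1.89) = 1.30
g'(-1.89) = 2.32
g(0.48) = -269.88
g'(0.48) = -13118.49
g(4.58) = -0.94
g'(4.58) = -0.07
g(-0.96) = 8.99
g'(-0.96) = 27.07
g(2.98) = -0.68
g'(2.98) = -0.34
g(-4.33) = -0.46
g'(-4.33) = 0.20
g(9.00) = -1.04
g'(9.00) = 0.00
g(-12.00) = -0.88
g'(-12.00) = 0.01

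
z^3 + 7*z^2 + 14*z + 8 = (z + 1)*(z + 2)*(z + 4)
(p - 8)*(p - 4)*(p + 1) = p^3 - 11*p^2 + 20*p + 32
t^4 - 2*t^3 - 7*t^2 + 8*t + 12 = (t - 3)*(t - 2)*(t + 1)*(t + 2)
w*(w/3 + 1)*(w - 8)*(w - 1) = w^4/3 - 2*w^3 - 19*w^2/3 + 8*w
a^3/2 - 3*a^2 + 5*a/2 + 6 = (a/2 + 1/2)*(a - 4)*(a - 3)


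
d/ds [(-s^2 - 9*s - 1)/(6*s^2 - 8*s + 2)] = (31*s^2 + 4*s - 13)/(2*(9*s^4 - 24*s^3 + 22*s^2 - 8*s + 1))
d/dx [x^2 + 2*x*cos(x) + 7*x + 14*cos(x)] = -2*x*sin(x) + 2*x - 14*sin(x) + 2*cos(x) + 7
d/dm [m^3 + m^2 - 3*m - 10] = 3*m^2 + 2*m - 3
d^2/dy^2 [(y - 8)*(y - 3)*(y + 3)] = 6*y - 16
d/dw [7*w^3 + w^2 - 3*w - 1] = 21*w^2 + 2*w - 3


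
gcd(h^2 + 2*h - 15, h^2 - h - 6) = h - 3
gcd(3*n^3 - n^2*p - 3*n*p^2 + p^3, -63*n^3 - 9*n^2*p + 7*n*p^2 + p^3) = -3*n + p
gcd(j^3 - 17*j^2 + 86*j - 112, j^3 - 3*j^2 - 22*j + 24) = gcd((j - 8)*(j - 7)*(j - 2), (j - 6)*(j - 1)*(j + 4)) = 1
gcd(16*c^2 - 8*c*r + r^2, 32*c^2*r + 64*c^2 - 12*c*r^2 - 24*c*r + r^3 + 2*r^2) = -4*c + r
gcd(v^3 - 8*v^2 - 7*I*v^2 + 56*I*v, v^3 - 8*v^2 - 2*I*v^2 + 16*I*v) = v^2 - 8*v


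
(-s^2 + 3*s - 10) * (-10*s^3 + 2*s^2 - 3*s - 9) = 10*s^5 - 32*s^4 + 109*s^3 - 20*s^2 + 3*s + 90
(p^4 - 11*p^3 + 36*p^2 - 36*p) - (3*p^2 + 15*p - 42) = p^4 - 11*p^3 + 33*p^2 - 51*p + 42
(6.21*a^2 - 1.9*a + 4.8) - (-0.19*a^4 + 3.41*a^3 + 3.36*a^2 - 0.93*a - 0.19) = 0.19*a^4 - 3.41*a^3 + 2.85*a^2 - 0.97*a + 4.99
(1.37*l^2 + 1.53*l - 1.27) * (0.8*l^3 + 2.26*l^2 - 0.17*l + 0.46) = 1.096*l^5 + 4.3202*l^4 + 2.2089*l^3 - 2.5001*l^2 + 0.9197*l - 0.5842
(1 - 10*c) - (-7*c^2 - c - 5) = 7*c^2 - 9*c + 6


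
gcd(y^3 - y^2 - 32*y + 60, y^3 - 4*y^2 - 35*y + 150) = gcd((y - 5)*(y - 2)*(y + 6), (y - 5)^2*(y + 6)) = y^2 + y - 30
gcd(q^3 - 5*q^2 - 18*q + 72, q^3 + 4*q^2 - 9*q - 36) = q^2 + q - 12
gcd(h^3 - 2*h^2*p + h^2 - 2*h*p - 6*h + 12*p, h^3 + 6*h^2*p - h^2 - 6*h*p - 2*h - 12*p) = h - 2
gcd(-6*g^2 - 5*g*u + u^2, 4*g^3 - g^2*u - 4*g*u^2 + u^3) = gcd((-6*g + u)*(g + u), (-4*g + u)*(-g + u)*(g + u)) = g + u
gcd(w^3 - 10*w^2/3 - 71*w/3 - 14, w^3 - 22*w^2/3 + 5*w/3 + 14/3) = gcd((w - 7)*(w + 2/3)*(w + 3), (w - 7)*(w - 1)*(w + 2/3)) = w^2 - 19*w/3 - 14/3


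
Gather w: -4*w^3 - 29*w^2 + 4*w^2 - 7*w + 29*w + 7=-4*w^3 - 25*w^2 + 22*w + 7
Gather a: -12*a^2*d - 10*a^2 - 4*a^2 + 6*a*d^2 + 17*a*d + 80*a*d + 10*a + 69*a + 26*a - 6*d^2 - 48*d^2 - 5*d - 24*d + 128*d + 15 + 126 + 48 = a^2*(-12*d - 14) + a*(6*d^2 + 97*d + 105) - 54*d^2 + 99*d + 189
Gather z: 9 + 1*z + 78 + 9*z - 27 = 10*z + 60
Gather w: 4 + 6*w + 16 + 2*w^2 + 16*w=2*w^2 + 22*w + 20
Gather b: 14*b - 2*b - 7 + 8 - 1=12*b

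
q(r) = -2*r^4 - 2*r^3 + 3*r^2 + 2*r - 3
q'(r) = -8*r^3 - 6*r^2 + 6*r + 2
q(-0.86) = -2.32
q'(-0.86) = -2.51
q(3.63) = -399.13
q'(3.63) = -437.94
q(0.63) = -1.36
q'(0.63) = 1.40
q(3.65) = -407.96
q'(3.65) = -445.05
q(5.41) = -1934.30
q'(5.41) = -1407.87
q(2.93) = -169.09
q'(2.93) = -233.16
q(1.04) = -2.26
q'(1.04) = -7.25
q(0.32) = -2.14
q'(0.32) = 3.04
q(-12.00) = -37611.00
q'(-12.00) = 12890.00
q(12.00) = -44475.00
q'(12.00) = -14614.00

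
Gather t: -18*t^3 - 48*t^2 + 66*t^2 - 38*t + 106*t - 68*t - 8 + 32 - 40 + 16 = -18*t^3 + 18*t^2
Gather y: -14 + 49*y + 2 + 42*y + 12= 91*y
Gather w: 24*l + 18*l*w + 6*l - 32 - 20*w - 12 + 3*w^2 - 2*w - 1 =30*l + 3*w^2 + w*(18*l - 22) - 45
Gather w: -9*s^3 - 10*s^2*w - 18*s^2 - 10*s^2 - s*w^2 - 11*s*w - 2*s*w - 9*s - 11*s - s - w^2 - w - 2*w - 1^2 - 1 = -9*s^3 - 28*s^2 - 21*s + w^2*(-s - 1) + w*(-10*s^2 - 13*s - 3) - 2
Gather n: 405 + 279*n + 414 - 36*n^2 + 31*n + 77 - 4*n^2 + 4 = -40*n^2 + 310*n + 900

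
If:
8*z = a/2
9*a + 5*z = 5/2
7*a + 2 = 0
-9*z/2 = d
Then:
No Solution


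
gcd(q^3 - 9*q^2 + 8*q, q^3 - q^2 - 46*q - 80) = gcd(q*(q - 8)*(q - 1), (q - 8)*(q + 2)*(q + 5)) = q - 8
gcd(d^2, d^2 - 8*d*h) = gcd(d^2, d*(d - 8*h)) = d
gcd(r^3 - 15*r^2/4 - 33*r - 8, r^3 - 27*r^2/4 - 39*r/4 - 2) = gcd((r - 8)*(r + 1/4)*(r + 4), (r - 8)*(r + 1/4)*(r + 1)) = r^2 - 31*r/4 - 2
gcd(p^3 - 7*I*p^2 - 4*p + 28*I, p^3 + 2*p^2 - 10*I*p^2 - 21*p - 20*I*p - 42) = p^2 + p*(2 - 7*I) - 14*I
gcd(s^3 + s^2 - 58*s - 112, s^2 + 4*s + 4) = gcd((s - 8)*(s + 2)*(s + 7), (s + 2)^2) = s + 2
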